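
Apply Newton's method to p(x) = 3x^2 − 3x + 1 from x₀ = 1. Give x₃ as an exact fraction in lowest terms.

2/3

p'(x) = 6x − 3.
p(1) = 1, p'(1) = 3, so x₁ = 1 − 1/3 = 2/3.
p(2/3) = 1/3, p'(2/3) = 1, so x₂ = (2/3) − (1/3)/1 = 1/3.
p(1/3) = 1/3, p'(1/3) = −1, so x₃ = (1/3) − (1/3)/(−1) = 2/3.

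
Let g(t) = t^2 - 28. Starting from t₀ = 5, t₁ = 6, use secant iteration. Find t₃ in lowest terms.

164/31

g(5) = -3, g(6) = 8. t₂ = 6 - 8·(6 - 5)/(8 - (-3)) = 58/11.
g(6) = 8, g(58/11) = -24/121. t₃ = (58/11) - (-24/121)·((58/11) - 6)/((-24/121) - 8) = 164/31.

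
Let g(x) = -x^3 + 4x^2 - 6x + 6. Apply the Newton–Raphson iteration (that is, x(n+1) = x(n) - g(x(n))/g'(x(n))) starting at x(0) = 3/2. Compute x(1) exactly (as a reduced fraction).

g'(x) = -3x^2 + 8x - 6.
g(3/2) = 21/8, g'(3/2) = -3/4, so x(1) = (3/2) - (21/8)/(-3/4) = 5.

5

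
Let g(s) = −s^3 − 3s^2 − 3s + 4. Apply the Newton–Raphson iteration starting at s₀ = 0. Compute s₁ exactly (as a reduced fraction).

4/3

g'(s) = −3s^2 − 6s − 3.
g(0) = 4, g'(0) = −3, so s₁ = 0 − 4/(−3) = 4/3.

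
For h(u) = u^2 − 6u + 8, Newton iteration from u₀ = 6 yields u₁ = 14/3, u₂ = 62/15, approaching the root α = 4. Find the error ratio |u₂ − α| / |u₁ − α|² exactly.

3/10

u₁ − α = 14/3 − 4 = 2/3, so |u₁ − α| = 2/3.
u₂ − α = 62/15 − 4 = 2/15, so |u₂ − α| = 2/15.
|u₁ − α|² = 4/9.
Ratio = (2/15) / (4/9) = 3/10.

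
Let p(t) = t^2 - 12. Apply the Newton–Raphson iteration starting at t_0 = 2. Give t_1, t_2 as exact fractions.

t_1 = 4, t_2 = 7/2

p'(t) = 2t.
p(2) = -8, p'(2) = 4, so t_1 = 2 - (-8)/4 = 4.
p(4) = 4, p'(4) = 8, so t_2 = 4 - 4/8 = 7/2.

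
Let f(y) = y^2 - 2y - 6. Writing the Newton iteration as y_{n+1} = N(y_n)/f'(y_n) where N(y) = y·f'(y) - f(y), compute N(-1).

7

f'(y) = 2y - 2.
N(y) = y·f'(y) - f(y) = y·(2y - 2) - (y^2 - 2y - 6) = y^2 + 6.
N(-1) = 7.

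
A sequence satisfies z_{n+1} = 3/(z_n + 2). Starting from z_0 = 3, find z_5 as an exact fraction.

363/365

z_1 = 3/(3 + 2) = 3/5.
z_2 = 3/(3/5 + 2) = 15/13.
z_3 = 3/(15/13 + 2) = 39/41.
z_4 = 3/(39/41 + 2) = 123/121.
z_5 = 3/(123/121 + 2) = 363/365.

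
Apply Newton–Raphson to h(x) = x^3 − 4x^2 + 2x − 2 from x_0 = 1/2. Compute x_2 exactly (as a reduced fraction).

−4/13

h'(x) = 3x^2 − 8x + 2.
h(1/2) = −15/8, h'(1/2) = −5/4, so x_1 = (1/2) − (−15/8)/(−5/4) = −1.
h(−1) = −9, h'(−1) = 13, so x_2 = (−1) − (−9)/13 = −4/13.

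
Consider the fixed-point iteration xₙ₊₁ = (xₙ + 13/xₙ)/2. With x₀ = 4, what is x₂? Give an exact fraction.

1673/464

x₁ = (4 + 13/4)/2 = 29/8.
x₂ = (29/8 + 13/(29/8))/2 = 1673/464.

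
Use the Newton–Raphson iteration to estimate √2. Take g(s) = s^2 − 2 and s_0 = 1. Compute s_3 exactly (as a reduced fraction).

g'(s) = 2s.
g(1) = −1, g'(1) = 2, so s_1 = 1 − (−1)/2 = 3/2.
g(3/2) = 1/4, g'(3/2) = 3, so s_2 = (3/2) − (1/4)/3 = 17/12.
g(17/12) = 1/144, g'(17/12) = 17/6, so s_3 = (17/12) − (1/144)/(17/6) = 577/408.

577/408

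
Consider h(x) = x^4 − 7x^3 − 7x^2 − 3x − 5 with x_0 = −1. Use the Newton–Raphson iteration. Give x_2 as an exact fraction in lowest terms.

h'(x) = 4x^3 − 21x^2 − 14x − 3.
h(−1) = −1, h'(−1) = −14, so x_1 = (−1) − (−1)/(−14) = −15/14.
h(−15/14) = 4075/38416, h'(−15/14) = −23361/1372, so x_2 = (−15/14) − (4075/38416)/(−23361/1372) = −696755/654108.

−696755/654108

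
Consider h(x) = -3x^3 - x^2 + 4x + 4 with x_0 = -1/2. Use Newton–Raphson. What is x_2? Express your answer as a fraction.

h'(x) = -9x^2 - 2x + 4.
h(-1/2) = 17/8, h'(-1/2) = 11/4, so x_1 = (-1/2) - (17/8)/(11/4) = -14/11.
h(-14/11) = 4624/1331, h'(-14/11) = -972/121, so x_2 = (-14/11) - (4624/1331)/(-972/121) = -2246/2673.

-2246/2673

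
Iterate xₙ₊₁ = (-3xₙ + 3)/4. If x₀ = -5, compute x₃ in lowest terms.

87/32

x₁ = (-3·(-5) + 3)/4 = 9/2.
x₂ = (-3·(9/2) + 3)/4 = -21/8.
x₃ = (-3·(-21/8) + 3)/4 = 87/32.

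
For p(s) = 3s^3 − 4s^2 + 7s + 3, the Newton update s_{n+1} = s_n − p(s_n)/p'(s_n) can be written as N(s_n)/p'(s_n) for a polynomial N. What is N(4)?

p'(s) = 9s^2 − 8s + 7.
N(s) = s·p'(s) − p(s) = s·(9s^2 − 8s + 7) − (3s^3 − 4s^2 + 7s + 3) = 6s^3 − 4s^2 − 3.
N(4) = 317.

317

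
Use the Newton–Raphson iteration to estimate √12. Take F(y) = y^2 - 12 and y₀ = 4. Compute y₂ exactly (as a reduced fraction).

97/28

F'(y) = 2y.
F(4) = 4, F'(4) = 8, so y₁ = 4 - 4/8 = 7/2.
F(7/2) = 1/4, F'(7/2) = 7, so y₂ = (7/2) - (1/4)/7 = 97/28.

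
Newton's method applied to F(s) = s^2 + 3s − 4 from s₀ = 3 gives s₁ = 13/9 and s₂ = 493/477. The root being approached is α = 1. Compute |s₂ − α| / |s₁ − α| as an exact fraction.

4/53

s₁ − α = 13/9 − 1 = 4/9, so |s₁ − α| = 4/9.
s₂ − α = 493/477 − 1 = 16/477, so |s₂ − α| = 16/477.
Ratio = (16/477) / (4/9) = 4/53.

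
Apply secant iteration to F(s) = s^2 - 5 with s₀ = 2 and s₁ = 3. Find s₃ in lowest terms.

F(2) = -1, F(3) = 4. s₂ = 3 - 4·(3 - 2)/(4 - (-1)) = 11/5.
F(3) = 4, F(11/5) = -4/25. s₃ = (11/5) - (-4/25)·((11/5) - 3)/((-4/25) - 4) = 29/13.

29/13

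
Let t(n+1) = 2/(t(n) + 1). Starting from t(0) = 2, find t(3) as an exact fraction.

10/11

t(1) = 2/(2 + 1) = 2/3.
t(2) = 2/(2/3 + 1) = 6/5.
t(3) = 2/(6/5 + 1) = 10/11.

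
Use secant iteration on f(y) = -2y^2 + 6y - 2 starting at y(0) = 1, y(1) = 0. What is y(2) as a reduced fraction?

f(1) = 2, f(0) = -2. y(2) = 0 - (-2)·(0 - 1)/((-2) - 2) = 1/2.

1/2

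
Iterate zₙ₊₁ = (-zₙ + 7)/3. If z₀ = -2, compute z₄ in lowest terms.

z₁ = (-(-2) + 7)/3 = 3.
z₂ = (-3 + 7)/3 = 4/3.
z₃ = (-(4/3) + 7)/3 = 17/9.
z₄ = (-(17/9) + 7)/3 = 46/27.

46/27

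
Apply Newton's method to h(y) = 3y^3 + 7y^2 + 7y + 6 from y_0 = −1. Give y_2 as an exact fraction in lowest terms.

−224/113

h'(y) = 9y^2 + 14y + 7.
h(−1) = 3, h'(−1) = 2, so y_1 = (−1) − 3/2 = −5/2.
h(−5/2) = −117/8, h'(−5/2) = 113/4, so y_2 = (−5/2) − (−117/8)/(113/4) = −224/113.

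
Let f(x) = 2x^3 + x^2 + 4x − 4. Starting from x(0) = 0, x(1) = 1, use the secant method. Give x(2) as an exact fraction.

4/7

f(0) = −4, f(1) = 3. x(2) = 1 − 3·(1 − 0)/(3 − (−4)) = 4/7.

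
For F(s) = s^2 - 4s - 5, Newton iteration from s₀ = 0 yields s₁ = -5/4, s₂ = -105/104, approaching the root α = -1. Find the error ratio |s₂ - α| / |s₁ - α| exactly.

s₁ - α = -5/4 - (-1) = -5/4 + 1 = -1/4, so |s₁ - α| = 1/4.
s₂ - α = -105/104 - (-1) = -105/104 + 1 = -1/104, so |s₂ - α| = 1/104.
Ratio = (1/104) / (1/4) = 1/26.

1/26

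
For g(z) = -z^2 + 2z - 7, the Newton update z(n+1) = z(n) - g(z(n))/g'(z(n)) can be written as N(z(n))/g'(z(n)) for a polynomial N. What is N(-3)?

g'(z) = -2z + 2.
N(z) = z·g'(z) - g(z) = z·(-2z + 2) - (-z^2 + 2z - 7) = -z^2 + 7.
N(-3) = -2.

-2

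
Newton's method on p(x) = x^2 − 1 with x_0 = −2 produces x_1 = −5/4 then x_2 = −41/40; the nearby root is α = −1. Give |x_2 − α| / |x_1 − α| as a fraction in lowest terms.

1/10

x_1 − α = −5/4 − (−1) = −5/4 + 1 = −1/4, so |x_1 − α| = 1/4.
x_2 − α = −41/40 − (−1) = −41/40 + 1 = −1/40, so |x_2 − α| = 1/40.
Ratio = (1/40) / (1/4) = 1/10.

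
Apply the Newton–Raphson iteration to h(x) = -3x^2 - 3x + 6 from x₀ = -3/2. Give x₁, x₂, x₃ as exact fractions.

x₁ = -17/8, x₂ = -417/208, x₃ = -260417/130208

h'(x) = -6x - 3.
h(-3/2) = 15/4, h'(-3/2) = 6, so x₁ = (-3/2) - (15/4)/6 = -17/8.
h(-17/8) = -75/64, h'(-17/8) = 39/4, so x₂ = (-17/8) - (-75/64)/(39/4) = -417/208.
h(-417/208) = -1875/43264, h'(-417/208) = 939/104, so x₃ = (-417/208) - (-1875/43264)/(939/104) = -260417/130208.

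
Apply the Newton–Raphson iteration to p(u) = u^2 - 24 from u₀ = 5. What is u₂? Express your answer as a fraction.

4801/980

p'(u) = 2u.
p(5) = 1, p'(5) = 10, so u₁ = 5 - 1/10 = 49/10.
p(49/10) = 1/100, p'(49/10) = 49/5, so u₂ = (49/10) - (1/100)/(49/5) = 4801/980.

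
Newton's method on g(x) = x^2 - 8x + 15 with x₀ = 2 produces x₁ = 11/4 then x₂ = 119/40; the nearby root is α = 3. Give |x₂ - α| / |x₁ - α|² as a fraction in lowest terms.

2/5

x₁ - α = 11/4 - 3 = -1/4, so |x₁ - α| = 1/4.
x₂ - α = 119/40 - 3 = -1/40, so |x₂ - α| = 1/40.
|x₁ - α|² = 1/16.
Ratio = (1/40) / (1/16) = 2/5.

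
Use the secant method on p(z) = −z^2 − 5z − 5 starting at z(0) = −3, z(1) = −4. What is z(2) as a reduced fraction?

p(−3) = 1, p(−4) = −1. z(2) = (−4) − (−1)·((−4) − (−3))/((−1) − 1) = −7/2.

−7/2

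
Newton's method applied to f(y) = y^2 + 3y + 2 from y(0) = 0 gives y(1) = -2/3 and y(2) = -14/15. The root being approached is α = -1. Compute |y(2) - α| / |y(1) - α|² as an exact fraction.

y(1) - α = -2/3 - (-1) = -2/3 + 1 = 1/3, so |y(1) - α| = 1/3.
y(2) - α = -14/15 - (-1) = -14/15 + 1 = 1/15, so |y(2) - α| = 1/15.
|y(1) - α|² = 1/9.
Ratio = (1/15) / (1/9) = 3/5.

3/5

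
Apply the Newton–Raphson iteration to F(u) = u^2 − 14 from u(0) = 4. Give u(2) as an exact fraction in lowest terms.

F'(u) = 2u.
F(4) = 2, F'(4) = 8, so u(1) = 4 − 2/8 = 15/4.
F(15/4) = 1/16, F'(15/4) = 15/2, so u(2) = (15/4) − (1/16)/(15/2) = 449/120.

449/120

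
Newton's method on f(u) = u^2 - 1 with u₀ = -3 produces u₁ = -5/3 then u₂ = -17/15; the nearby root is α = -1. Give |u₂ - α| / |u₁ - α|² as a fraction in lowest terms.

u₁ - α = -5/3 - (-1) = -5/3 + 1 = -2/3, so |u₁ - α| = 2/3.
u₂ - α = -17/15 - (-1) = -17/15 + 1 = -2/15, so |u₂ - α| = 2/15.
|u₁ - α|² = 4/9.
Ratio = (2/15) / (4/9) = 3/10.

3/10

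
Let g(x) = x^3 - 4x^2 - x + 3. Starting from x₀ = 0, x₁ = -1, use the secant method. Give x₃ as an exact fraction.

-117/133

g(0) = 3, g(-1) = -1. x₂ = (-1) - (-1)·((-1) - 0)/((-1) - 3) = -3/4.
g(-1) = -1, g(-3/4) = 69/64. x₃ = (-3/4) - (69/64)·((-3/4) - (-1))/((69/64) - (-1)) = -117/133.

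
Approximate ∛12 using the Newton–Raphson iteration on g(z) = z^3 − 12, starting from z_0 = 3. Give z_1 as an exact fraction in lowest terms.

22/9

g'(z) = 3z^2.
g(3) = 15, g'(3) = 27, so z_1 = 3 − 15/27 = 22/9.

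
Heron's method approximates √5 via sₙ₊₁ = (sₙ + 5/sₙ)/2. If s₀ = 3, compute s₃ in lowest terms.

s₁ = (3 + 5/3)/2 = 7/3.
s₂ = (7/3 + 5/(7/3))/2 = 47/21.
s₃ = (47/21 + 5/(47/21))/2 = 2207/987.

2207/987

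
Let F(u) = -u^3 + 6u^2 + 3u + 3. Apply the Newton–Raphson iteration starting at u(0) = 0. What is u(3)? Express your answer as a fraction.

F'(u) = -3u^2 + 12u + 3.
F(0) = 3, F'(0) = 3, so u(1) = 0 - 3/3 = -1.
F(-1) = 7, F'(-1) = -12, so u(2) = (-1) - 7/(-12) = -5/12.
F(-5/12) = 4949/1728, F'(-5/12) = -121/48, so u(3) = (-5/12) - (4949/1728)/(-121/48) = 1567/2178.

1567/2178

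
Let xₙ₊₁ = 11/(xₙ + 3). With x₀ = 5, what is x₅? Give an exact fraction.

10604/5015

x₁ = 11/(5 + 3) = 11/8.
x₂ = 11/(11/8 + 3) = 88/35.
x₃ = 11/(88/35 + 3) = 385/193.
x₄ = 11/(385/193 + 3) = 2123/964.
x₅ = 11/(2123/964 + 3) = 10604/5015.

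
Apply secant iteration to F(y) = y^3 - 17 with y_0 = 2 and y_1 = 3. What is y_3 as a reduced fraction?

20801/8137

F(2) = -9, F(3) = 10. y_2 = 3 - 10·(3 - 2)/(10 - (-9)) = 47/19.
F(3) = 10, F(47/19) = -12780/6859. y_3 = (47/19) - (-12780/6859)·((47/19) - 3)/((-12780/6859) - 10) = 20801/8137.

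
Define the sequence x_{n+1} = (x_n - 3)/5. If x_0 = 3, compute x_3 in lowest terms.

-18/25

x_1 = (3 - 3)/5 = 0.
x_2 = (0 - 3)/5 = -3/5.
x_3 = ((-3/5) - 3)/5 = -18/25.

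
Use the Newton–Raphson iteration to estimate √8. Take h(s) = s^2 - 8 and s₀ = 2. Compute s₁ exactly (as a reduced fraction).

h'(s) = 2s.
h(2) = -4, h'(2) = 4, so s₁ = 2 - (-4)/4 = 3.

3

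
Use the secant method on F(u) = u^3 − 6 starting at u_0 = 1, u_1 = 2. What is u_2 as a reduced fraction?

F(1) = −5, F(2) = 2. u_2 = 2 − 2·(2 − 1)/(2 − (−5)) = 12/7.

12/7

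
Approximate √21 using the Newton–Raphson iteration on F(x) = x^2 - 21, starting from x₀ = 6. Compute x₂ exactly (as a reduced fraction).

697/152

F'(x) = 2x.
F(6) = 15, F'(6) = 12, so x₁ = 6 - 15/12 = 19/4.
F(19/4) = 25/16, F'(19/4) = 19/2, so x₂ = (19/4) - (25/16)/(19/2) = 697/152.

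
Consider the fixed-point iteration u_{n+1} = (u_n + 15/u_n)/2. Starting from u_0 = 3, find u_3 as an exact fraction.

u_1 = (3 + 15/3)/2 = 4.
u_2 = (4 + 15/4)/2 = 31/8.
u_3 = (31/8 + 15/(31/8))/2 = 1921/496.

1921/496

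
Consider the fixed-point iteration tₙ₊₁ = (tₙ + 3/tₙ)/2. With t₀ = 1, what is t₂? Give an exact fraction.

t₁ = (1 + 3/1)/2 = 2.
t₂ = (2 + 3/2)/2 = 7/4.

7/4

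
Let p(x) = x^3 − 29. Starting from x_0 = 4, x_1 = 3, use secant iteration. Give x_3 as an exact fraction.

p(4) = 35, p(3) = −2. x_2 = 3 − (−2)·(3 − 4)/((−2) − 35) = 113/37.
p(3) = −2, p(113/37) = −26040/50653. x_3 = (113/37) − (−26040/50653)·((113/37) − 3)/((−26040/50653) − (−2)) = 115637/37633.

115637/37633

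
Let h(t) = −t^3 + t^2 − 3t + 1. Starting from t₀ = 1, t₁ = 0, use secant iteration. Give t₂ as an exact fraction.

h(1) = −2, h(0) = 1. t₂ = 0 − 1·(0 − 1)/(1 − (−2)) = 1/3.

1/3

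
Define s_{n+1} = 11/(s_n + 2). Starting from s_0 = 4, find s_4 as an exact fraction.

s_1 = 11/(4 + 2) = 11/6.
s_2 = 11/(11/6 + 2) = 66/23.
s_3 = 11/(66/23 + 2) = 253/112.
s_4 = 11/(253/112 + 2) = 1232/477.

1232/477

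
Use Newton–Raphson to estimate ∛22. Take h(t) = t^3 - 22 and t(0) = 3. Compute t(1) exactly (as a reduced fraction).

76/27

h'(t) = 3t^2.
h(3) = 5, h'(3) = 27, so t(1) = 3 - 5/27 = 76/27.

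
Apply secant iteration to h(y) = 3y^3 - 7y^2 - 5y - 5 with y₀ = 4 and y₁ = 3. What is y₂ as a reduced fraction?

173/57

h(4) = 55, h(3) = -2. y₂ = 3 - (-2)·(3 - 4)/((-2) - 55) = 173/57.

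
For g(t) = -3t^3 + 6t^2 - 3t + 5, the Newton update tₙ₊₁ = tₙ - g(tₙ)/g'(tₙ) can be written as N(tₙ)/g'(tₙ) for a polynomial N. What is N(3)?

g'(t) = -9t^2 + 12t - 3.
N(t) = t·g'(t) - g(t) = t·(-9t^2 + 12t - 3) - (-3t^3 + 6t^2 - 3t + 5) = -6t^3 + 6t^2 - 5.
N(3) = -113.

-113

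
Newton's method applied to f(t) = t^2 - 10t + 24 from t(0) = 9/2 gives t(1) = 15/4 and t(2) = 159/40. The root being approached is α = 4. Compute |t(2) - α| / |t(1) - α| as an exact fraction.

t(1) - α = 15/4 - 4 = -1/4, so |t(1) - α| = 1/4.
t(2) - α = 159/40 - 4 = -1/40, so |t(2) - α| = 1/40.
Ratio = (1/40) / (1/4) = 1/10.

1/10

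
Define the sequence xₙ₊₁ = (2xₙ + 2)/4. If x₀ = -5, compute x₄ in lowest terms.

x₁ = (2·(-5) + 2)/4 = -2.
x₂ = (2·(-2) + 2)/4 = -1/2.
x₃ = (2·(-1/2) + 2)/4 = 1/4.
x₄ = (2·(1/4) + 2)/4 = 5/8.

5/8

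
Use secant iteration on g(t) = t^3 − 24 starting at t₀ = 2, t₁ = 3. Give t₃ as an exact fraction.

g(2) = −16, g(3) = 3. t₂ = 3 − 3·(3 − 2)/(3 − (−16)) = 54/19.
g(3) = 3, g(54/19) = −7152/6859. t₃ = (54/19) − (−7152/6859)·((54/19) − 3)/((−7152/6859) − 3) = 8882/3081.

8882/3081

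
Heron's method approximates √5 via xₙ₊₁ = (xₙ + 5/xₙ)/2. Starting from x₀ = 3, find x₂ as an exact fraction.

x₁ = (3 + 5/3)/2 = 7/3.
x₂ = (7/3 + 5/(7/3))/2 = 47/21.

47/21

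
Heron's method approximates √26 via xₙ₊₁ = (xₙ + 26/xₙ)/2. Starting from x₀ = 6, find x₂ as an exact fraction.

x₁ = (6 + 26/6)/2 = 31/6.
x₂ = (31/6 + 26/(31/6))/2 = 1897/372.

1897/372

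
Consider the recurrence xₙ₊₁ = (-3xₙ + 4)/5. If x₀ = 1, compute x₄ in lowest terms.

353/625

x₁ = (-3·1 + 4)/5 = 1/5.
x₂ = (-3·(1/5) + 4)/5 = 17/25.
x₃ = (-3·(17/25) + 4)/5 = 49/125.
x₄ = (-3·(49/125) + 4)/5 = 353/625.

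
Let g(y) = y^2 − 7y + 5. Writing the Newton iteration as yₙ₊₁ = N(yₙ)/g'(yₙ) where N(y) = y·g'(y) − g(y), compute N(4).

g'(y) = 2y − 7.
N(y) = y·g'(y) − g(y) = y·(2y − 7) − (y^2 − 7y + 5) = y^2 − 5.
N(4) = 11.

11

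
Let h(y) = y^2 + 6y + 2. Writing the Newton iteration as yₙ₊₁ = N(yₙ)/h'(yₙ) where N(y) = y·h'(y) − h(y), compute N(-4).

h'(y) = 2y + 6.
N(y) = y·h'(y) − h(y) = y·(2y + 6) − (y^2 + 6y + 2) = y^2 − 2.
N(-4) = 14.

14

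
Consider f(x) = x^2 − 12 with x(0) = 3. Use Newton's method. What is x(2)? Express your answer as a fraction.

97/28

f'(x) = 2x.
f(3) = −3, f'(3) = 6, so x(1) = 3 − (−3)/6 = 7/2.
f(7/2) = 1/4, f'(7/2) = 7, so x(2) = (7/2) − (1/4)/7 = 97/28.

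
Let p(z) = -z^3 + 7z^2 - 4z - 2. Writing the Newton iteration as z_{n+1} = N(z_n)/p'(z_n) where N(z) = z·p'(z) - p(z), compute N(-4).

242

p'(z) = -3z^2 + 14z - 4.
N(z) = z·p'(z) - p(z) = z·(-3z^2 + 14z - 4) - (-z^3 + 7z^2 - 4z - 2) = -2z^3 + 7z^2 + 2.
N(-4) = 242.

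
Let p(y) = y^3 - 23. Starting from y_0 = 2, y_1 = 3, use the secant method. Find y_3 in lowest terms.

p(2) = -15, p(3) = 4. y_2 = 3 - 4·(3 - 2)/(4 - (-15)) = 53/19.
p(3) = 4, p(53/19) = -8880/6859. y_3 = (53/19) - (-8880/6859)·((53/19) - 3)/((-8880/6859) - 4) = 25793/9079.

25793/9079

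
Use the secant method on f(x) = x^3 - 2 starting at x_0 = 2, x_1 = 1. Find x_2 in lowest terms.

f(2) = 6, f(1) = -1. x_2 = 1 - (-1)·(1 - 2)/((-1) - 6) = 8/7.

8/7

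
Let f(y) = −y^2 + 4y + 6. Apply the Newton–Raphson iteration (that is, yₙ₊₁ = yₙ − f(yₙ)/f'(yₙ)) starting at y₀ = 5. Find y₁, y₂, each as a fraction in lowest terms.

y₁ = 31/6, y₂ = 1177/228

f'(y) = −2y + 4.
f(5) = 1, f'(5) = −6, so y₁ = 5 − 1/(−6) = 31/6.
f(31/6) = −1/36, f'(31/6) = −19/3, so y₂ = (31/6) − (−1/36)/(−19/3) = 1177/228.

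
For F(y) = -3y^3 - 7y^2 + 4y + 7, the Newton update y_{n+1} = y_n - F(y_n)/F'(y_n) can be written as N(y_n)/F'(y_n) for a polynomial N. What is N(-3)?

92

F'(y) = -9y^2 - 14y + 4.
N(y) = y·F'(y) - F(y) = y·(-9y^2 - 14y + 4) - (-3y^3 - 7y^2 + 4y + 7) = -6y^3 - 7y^2 - 7.
N(-3) = 92.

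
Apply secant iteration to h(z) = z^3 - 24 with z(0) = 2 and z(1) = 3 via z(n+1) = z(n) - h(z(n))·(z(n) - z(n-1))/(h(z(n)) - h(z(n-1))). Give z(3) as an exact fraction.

h(2) = -16, h(3) = 3. z(2) = 3 - 3·(3 - 2)/(3 - (-16)) = 54/19.
h(3) = 3, h(54/19) = -7152/6859. z(3) = (54/19) - (-7152/6859)·((54/19) - 3)/((-7152/6859) - 3) = 8882/3081.

8882/3081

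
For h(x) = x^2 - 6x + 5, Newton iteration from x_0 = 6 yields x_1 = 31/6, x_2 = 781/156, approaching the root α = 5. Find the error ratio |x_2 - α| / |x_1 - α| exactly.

1/26

x_1 - α = 31/6 - 5 = 1/6, so |x_1 - α| = 1/6.
x_2 - α = 781/156 - 5 = 1/156, so |x_2 - α| = 1/156.
Ratio = (1/156) / (1/6) = 1/26.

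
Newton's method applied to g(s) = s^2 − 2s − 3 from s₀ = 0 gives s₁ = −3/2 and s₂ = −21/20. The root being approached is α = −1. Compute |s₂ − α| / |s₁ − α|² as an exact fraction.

1/5

s₁ − α = −3/2 − (−1) = −3/2 + 1 = −1/2, so |s₁ − α| = 1/2.
s₂ − α = −21/20 − (−1) = −21/20 + 1 = −1/20, so |s₂ − α| = 1/20.
|s₁ − α|² = 1/4.
Ratio = (1/20) / (1/4) = 1/5.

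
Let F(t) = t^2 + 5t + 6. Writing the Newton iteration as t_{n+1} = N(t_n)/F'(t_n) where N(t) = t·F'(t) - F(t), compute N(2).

F'(t) = 2t + 5.
N(t) = t·F'(t) - F(t) = t·(2t + 5) - (t^2 + 5t + 6) = t^2 - 6.
N(2) = -2.

-2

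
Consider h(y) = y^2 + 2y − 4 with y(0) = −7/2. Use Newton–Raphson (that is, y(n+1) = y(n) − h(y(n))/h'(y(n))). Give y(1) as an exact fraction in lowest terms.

h'(y) = 2y + 2.
h(−7/2) = 5/4, h'(−7/2) = −5, so y(1) = (−7/2) − (5/4)/(−5) = −13/4.

−13/4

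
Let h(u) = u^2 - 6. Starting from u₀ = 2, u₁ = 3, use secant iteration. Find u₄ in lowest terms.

267/109

h(2) = -2, h(3) = 3. u₂ = 3 - 3·(3 - 2)/(3 - (-2)) = 12/5.
h(3) = 3, h(12/5) = -6/25. u₃ = (12/5) - (-6/25)·((12/5) - 3)/((-6/25) - 3) = 22/9.
h(12/5) = -6/25, h(22/9) = -2/81. u₄ = (22/9) - (-2/81)·((22/9) - (12/5))/((-2/81) - (-6/25)) = 267/109.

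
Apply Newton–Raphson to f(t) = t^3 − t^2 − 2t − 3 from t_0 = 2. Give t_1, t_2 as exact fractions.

t_1 = 5/2, t_2 = 112/47

f'(t) = 3t^2 − 2t − 2.
f(2) = −3, f'(2) = 6, so t_1 = 2 − (−3)/6 = 5/2.
f(5/2) = 11/8, f'(5/2) = 47/4, so t_2 = (5/2) − (11/8)/(47/4) = 112/47.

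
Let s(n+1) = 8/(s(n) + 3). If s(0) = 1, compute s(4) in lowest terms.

184/109

s(1) = 8/(1 + 3) = 2.
s(2) = 8/(2 + 3) = 8/5.
s(3) = 8/(8/5 + 3) = 40/23.
s(4) = 8/(40/23 + 3) = 184/109.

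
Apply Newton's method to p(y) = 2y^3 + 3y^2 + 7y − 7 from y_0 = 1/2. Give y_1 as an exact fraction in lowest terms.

p'(y) = 6y^2 + 6y + 7.
p(1/2) = −5/2, p'(1/2) = 23/2, so y_1 = (1/2) − (−5/2)/(23/2) = 33/46.

33/46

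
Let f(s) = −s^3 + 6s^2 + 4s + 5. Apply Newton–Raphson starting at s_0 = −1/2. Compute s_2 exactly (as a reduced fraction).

105/18623

f'(s) = −3s^2 + 12s + 4.
f(−1/2) = 37/8, f'(−1/2) = −11/4, so s_1 = (−1/2) − (37/8)/(−11/4) = 13/11.
f(13/11) = 21904/1331, f'(13/11) = 1693/121, so s_2 = (13/11) − (21904/1331)/(1693/121) = 105/18623.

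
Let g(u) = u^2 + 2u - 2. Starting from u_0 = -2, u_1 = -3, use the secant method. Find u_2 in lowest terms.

g(-2) = -2, g(-3) = 1. u_2 = (-3) - 1·((-3) - (-2))/(1 - (-2)) = -8/3.

-8/3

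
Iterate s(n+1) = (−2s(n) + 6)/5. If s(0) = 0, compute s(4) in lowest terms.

s(1) = (−2·0 + 6)/5 = 6/5.
s(2) = (−2·(6/5) + 6)/5 = 18/25.
s(3) = (−2·(18/25) + 6)/5 = 114/125.
s(4) = (−2·(114/125) + 6)/5 = 522/625.

522/625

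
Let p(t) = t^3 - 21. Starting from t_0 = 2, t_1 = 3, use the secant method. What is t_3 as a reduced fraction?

8035/2919

p(2) = -13, p(3) = 6. t_2 = 3 - 6·(3 - 2)/(6 - (-13)) = 51/19.
p(3) = 6, p(51/19) = -11388/6859. t_3 = (51/19) - (-11388/6859)·((51/19) - 3)/((-11388/6859) - 6) = 8035/2919.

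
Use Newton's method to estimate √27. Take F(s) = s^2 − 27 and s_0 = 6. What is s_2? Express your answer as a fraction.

F'(s) = 2s.
F(6) = 9, F'(6) = 12, so s_1 = 6 − 9/12 = 21/4.
F(21/4) = 9/16, F'(21/4) = 21/2, so s_2 = (21/4) − (9/16)/(21/2) = 291/56.

291/56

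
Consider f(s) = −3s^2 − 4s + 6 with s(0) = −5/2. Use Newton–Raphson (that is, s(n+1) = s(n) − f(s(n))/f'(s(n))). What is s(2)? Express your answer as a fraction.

f'(s) = −6s − 4.
f(−5/2) = −11/4, f'(−5/2) = 11, so s(1) = (−5/2) − (−11/4)/11 = −9/4.
f(−9/4) = −3/16, f'(−9/4) = 19/2, so s(2) = (−9/4) − (−3/16)/(19/2) = −339/152.

−339/152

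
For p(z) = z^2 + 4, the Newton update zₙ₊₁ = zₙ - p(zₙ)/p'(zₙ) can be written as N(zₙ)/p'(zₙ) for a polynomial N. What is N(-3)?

p'(z) = 2z.
N(z) = z·p'(z) - p(z) = z·(2z) - (z^2 + 4) = z^2 - 4.
N(-3) = 5.

5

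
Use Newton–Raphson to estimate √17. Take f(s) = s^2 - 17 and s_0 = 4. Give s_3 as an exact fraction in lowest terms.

9478657/2298912

f'(s) = 2s.
f(4) = -1, f'(4) = 8, so s_1 = 4 - (-1)/8 = 33/8.
f(33/8) = 1/64, f'(33/8) = 33/4, so s_2 = (33/8) - (1/64)/(33/4) = 2177/528.
f(2177/528) = 1/278784, f'(2177/528) = 2177/264, so s_3 = (2177/528) - (1/278784)/(2177/264) = 9478657/2298912.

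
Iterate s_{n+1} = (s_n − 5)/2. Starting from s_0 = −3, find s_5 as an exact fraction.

s_1 = ((−3) − 5)/2 = −4.
s_2 = ((−4) − 5)/2 = −9/2.
s_3 = ((−9/2) − 5)/2 = −19/4.
s_4 = ((−19/4) − 5)/2 = −39/8.
s_5 = ((−39/8) − 5)/2 = −79/16.

−79/16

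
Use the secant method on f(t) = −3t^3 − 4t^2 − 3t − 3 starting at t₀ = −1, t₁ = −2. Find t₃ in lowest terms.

−230/203

f(−1) = −1, f(−2) = 11. t₂ = (−2) − 11·((−2) − (−1))/(11 − (−1)) = −13/12.
f(−2) = 11, f(−13/12) = −121/192. t₃ = (−13/12) − (−121/192)·((−13/12) − (−2))/((−121/192) − 11) = −230/203.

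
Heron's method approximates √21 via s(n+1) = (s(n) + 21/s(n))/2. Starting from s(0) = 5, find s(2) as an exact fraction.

s(1) = (5 + 21/5)/2 = 23/5.
s(2) = (23/5 + 21/(23/5))/2 = 527/115.

527/115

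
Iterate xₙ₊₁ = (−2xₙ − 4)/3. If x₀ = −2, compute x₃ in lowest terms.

x₁ = (−2·(−2) − 4)/3 = 0.
x₂ = (−2·0 − 4)/3 = −4/3.
x₃ = (−2·(−4/3) − 4)/3 = −4/9.

−4/9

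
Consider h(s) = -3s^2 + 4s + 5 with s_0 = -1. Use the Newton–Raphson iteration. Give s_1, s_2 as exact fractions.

s_1 = -4/5, s_2 = -173/220

h'(s) = -6s + 4.
h(-1) = -2, h'(-1) = 10, so s_1 = (-1) - (-2)/10 = -4/5.
h(-4/5) = -3/25, h'(-4/5) = 44/5, so s_2 = (-4/5) - (-3/25)/(44/5) = -173/220.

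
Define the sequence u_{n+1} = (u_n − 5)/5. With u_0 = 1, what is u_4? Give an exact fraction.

u_1 = (1 − 5)/5 = −4/5.
u_2 = ((−4/5) − 5)/5 = −29/25.
u_3 = ((−29/25) − 5)/5 = −154/125.
u_4 = ((−154/125) − 5)/5 = −779/625.

−779/625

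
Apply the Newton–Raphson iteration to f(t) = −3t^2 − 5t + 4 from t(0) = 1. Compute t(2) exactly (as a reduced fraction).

631/1067

f'(t) = −6t − 5.
f(1) = −4, f'(1) = −11, so t(1) = 1 − (−4)/(−11) = 7/11.
f(7/11) = −48/121, f'(7/11) = −97/11, so t(2) = (7/11) − (−48/121)/(−97/11) = 631/1067.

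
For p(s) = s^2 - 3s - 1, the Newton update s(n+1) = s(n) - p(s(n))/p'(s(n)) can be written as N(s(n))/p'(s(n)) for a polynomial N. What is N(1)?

2

p'(s) = 2s - 3.
N(s) = s·p'(s) - p(s) = s·(2s - 3) - (s^2 - 3s - 1) = s^2 + 1.
N(1) = 2.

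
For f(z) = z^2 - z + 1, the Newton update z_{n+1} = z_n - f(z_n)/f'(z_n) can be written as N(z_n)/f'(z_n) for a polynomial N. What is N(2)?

3

f'(z) = 2z - 1.
N(z) = z·f'(z) - f(z) = z·(2z - 1) - (z^2 - z + 1) = z^2 - 1.
N(2) = 3.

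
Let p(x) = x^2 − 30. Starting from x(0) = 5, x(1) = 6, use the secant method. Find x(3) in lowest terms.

p(5) = −5, p(6) = 6. x(2) = 6 − 6·(6 − 5)/(6 − (−5)) = 60/11.
p(6) = 6, p(60/11) = −30/121. x(3) = (60/11) − (−30/121)·((60/11) − 6)/((−30/121) − 6) = 115/21.

115/21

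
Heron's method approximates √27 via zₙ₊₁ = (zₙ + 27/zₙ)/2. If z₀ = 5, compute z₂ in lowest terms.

z₁ = (5 + 27/5)/2 = 26/5.
z₂ = (26/5 + 27/(26/5))/2 = 1351/260.

1351/260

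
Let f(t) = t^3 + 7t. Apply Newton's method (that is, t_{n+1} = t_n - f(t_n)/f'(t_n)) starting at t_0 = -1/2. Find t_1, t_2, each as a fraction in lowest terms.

f'(t) = 3t^2 + 7.
f(-1/2) = -29/8, f'(-1/2) = 31/4, so t_1 = (-1/2) - (-29/8)/(31/4) = -1/31.
f(-1/31) = -6728/29791, f'(-1/31) = 6730/961, so t_2 = (-1/31) - (-6728/29791)/(6730/961) = -1/104315.

t_1 = -1/31, t_2 = -1/104315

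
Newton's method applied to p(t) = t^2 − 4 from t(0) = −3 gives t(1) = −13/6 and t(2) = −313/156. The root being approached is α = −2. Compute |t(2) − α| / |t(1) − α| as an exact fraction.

1/26

t(1) − α = −13/6 − (−2) = −13/6 + 2 = −1/6, so |t(1) − α| = 1/6.
t(2) − α = −313/156 − (−2) = −313/156 + 2 = −1/156, so |t(2) − α| = 1/156.
Ratio = (1/156) / (1/6) = 1/26.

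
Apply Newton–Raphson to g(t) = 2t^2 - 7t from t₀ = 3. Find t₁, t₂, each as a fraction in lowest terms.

t₁ = 18/5, t₂ = 648/185

g'(t) = 4t - 7.
g(3) = -3, g'(3) = 5, so t₁ = 3 - (-3)/5 = 18/5.
g(18/5) = 18/25, g'(18/5) = 37/5, so t₂ = (18/5) - (18/25)/(37/5) = 648/185.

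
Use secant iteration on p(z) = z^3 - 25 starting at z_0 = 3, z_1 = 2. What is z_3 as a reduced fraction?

p(3) = 2, p(2) = -17. z_2 = 2 - (-17)·(2 - 3)/((-17) - 2) = 55/19.
p(2) = -17, p(55/19) = -5100/6859. z_3 = (55/19) - (-5100/6859)·((55/19) - 2)/((-5100/6859) - (-17)) = 19255/6559.

19255/6559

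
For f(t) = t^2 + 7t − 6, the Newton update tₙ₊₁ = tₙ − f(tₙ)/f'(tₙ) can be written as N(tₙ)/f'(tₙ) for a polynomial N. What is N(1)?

f'(t) = 2t + 7.
N(t) = t·f'(t) − f(t) = t·(2t + 7) − (t^2 + 7t − 6) = t^2 + 6.
N(1) = 7.

7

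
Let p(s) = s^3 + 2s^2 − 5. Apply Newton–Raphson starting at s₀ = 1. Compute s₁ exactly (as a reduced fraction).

p'(s) = 3s^2 + 4s.
p(1) = −2, p'(1) = 7, so s₁ = 1 − (−2)/7 = 9/7.

9/7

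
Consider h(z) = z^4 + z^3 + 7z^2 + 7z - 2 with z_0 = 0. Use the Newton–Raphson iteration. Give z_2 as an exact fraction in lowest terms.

6334/27223

h'(z) = 4z^3 + 3z^2 + 14z + 7.
h(0) = -2, h'(0) = 7, so z_1 = 0 - (-2)/7 = 2/7.
h(2/7) = 1444/2401, h'(2/7) = 3889/343, so z_2 = (2/7) - (1444/2401)/(3889/343) = 6334/27223.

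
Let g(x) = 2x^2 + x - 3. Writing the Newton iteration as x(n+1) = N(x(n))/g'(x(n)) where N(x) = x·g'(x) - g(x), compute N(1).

g'(x) = 4x + 1.
N(x) = x·g'(x) - g(x) = x·(4x + 1) - (2x^2 + x - 3) = 2x^2 + 3.
N(1) = 5.

5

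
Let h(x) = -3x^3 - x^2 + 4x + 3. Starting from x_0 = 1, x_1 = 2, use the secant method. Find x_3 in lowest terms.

10814/8807

h(1) = 3, h(2) = -17. x_2 = 2 - (-17)·(2 - 1)/((-17) - 3) = 23/20.
h(2) = -17, h(23/20) = 13719/8000. x_3 = (23/20) - (13719/8000)·((23/20) - 2)/((13719/8000) - (-17)) = 10814/8807.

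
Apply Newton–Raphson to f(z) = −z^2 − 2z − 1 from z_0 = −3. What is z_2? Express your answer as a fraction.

f'(z) = −2z − 2.
f(−3) = −4, f'(−3) = 4, so z_1 = (−3) − (−4)/4 = −2.
f(−2) = −1, f'(−2) = 2, so z_2 = (−2) − (−1)/2 = −3/2.

−3/2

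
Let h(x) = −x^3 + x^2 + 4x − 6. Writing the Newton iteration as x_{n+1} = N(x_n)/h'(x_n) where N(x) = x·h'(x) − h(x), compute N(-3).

69

h'(x) = −3x^2 + 2x + 4.
N(x) = x·h'(x) − h(x) = x·(−3x^2 + 2x + 4) − (−x^3 + x^2 + 4x − 6) = −2x^3 + x^2 + 6.
N(-3) = 69.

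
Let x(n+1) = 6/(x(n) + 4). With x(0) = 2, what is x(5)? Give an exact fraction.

201/173

x(1) = 6/(2 + 4) = 1.
x(2) = 6/(1 + 4) = 6/5.
x(3) = 6/(6/5 + 4) = 15/13.
x(4) = 6/(15/13 + 4) = 78/67.
x(5) = 6/(78/67 + 4) = 201/173.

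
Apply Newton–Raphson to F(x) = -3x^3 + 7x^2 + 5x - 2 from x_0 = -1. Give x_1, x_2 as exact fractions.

x_1 = -5/6, x_2 = -4/5

F'(x) = -9x^2 + 14x + 5.
F(-1) = 3, F'(-1) = -18, so x_1 = (-1) - 3/(-18) = -5/6.
F(-5/6) = 31/72, F'(-5/6) = -155/12, so x_2 = (-5/6) - (31/72)/(-155/12) = -4/5.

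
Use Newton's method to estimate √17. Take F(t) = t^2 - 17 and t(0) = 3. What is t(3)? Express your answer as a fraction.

F'(t) = 2t.
F(3) = -8, F'(3) = 6, so t(1) = 3 - (-8)/6 = 13/3.
F(13/3) = 16/9, F'(13/3) = 26/3, so t(2) = (13/3) - (16/9)/(26/3) = 161/39.
F(161/39) = 64/1521, F'(161/39) = 322/39, so t(3) = (161/39) - (64/1521)/(322/39) = 25889/6279.

25889/6279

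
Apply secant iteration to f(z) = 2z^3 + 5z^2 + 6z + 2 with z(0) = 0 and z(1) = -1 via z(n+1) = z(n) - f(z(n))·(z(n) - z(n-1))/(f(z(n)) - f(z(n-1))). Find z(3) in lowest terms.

-8/17

f(0) = 2, f(-1) = -1. z(2) = (-1) - (-1)·((-1) - 0)/((-1) - 2) = -2/3.
f(-1) = -1, f(-2/3) = -10/27. z(3) = (-2/3) - (-10/27)·((-2/3) - (-1))/((-10/27) - (-1)) = -8/17.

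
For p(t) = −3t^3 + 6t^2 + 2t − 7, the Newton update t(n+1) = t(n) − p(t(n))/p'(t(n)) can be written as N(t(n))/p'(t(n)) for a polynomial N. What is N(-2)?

79

p'(t) = −9t^2 + 12t + 2.
N(t) = t·p'(t) − p(t) = t·(−9t^2 + 12t + 2) − (−3t^3 + 6t^2 + 2t − 7) = −6t^3 + 6t^2 + 7.
N(-2) = 79.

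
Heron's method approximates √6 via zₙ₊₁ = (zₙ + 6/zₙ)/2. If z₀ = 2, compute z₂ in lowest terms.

49/20

z₁ = (2 + 6/2)/2 = 5/2.
z₂ = (5/2 + 6/(5/2))/2 = 49/20.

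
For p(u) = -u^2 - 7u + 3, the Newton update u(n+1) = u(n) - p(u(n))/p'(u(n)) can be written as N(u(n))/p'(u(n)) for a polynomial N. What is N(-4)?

p'(u) = -2u - 7.
N(u) = u·p'(u) - p(u) = u·(-2u - 7) - (-u^2 - 7u + 3) = -u^2 - 3.
N(-4) = -19.

-19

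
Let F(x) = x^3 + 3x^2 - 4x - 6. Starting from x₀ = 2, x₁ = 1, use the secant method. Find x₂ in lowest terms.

3/2

F(2) = 6, F(1) = -6. x₂ = 1 - (-6)·(1 - 2)/((-6) - 6) = 3/2.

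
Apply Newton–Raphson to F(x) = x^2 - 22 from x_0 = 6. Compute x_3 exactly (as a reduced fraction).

5330977/1136568

F'(x) = 2x.
F(6) = 14, F'(6) = 12, so x_1 = 6 - 14/12 = 29/6.
F(29/6) = 49/36, F'(29/6) = 29/3, so x_2 = (29/6) - (49/36)/(29/3) = 1633/348.
F(1633/348) = 2401/121104, F'(1633/348) = 1633/174, so x_3 = (1633/348) - (2401/121104)/(1633/174) = 5330977/1136568.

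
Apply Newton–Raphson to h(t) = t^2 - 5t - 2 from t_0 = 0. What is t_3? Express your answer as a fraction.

-44966/120785

h'(t) = 2t - 5.
h(0) = -2, h'(0) = -5, so t_1 = 0 - (-2)/(-5) = -2/5.
h(-2/5) = 4/25, h'(-2/5) = -29/5, so t_2 = (-2/5) - (4/25)/(-29/5) = -54/145.
h(-54/145) = 16/21025, h'(-54/145) = -833/145, so t_3 = (-54/145) - (16/21025)/(-833/145) = -44966/120785.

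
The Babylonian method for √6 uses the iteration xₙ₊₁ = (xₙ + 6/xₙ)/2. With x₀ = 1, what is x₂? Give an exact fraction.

x₁ = (1 + 6/1)/2 = 7/2.
x₂ = (7/2 + 6/(7/2))/2 = 73/28.

73/28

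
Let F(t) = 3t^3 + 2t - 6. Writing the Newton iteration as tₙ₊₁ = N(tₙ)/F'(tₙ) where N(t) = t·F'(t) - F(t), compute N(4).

390

F'(t) = 9t^2 + 2.
N(t) = t·F'(t) - F(t) = t·(9t^2 + 2) - (3t^3 + 2t - 6) = 6t^3 + 6.
N(4) = 390.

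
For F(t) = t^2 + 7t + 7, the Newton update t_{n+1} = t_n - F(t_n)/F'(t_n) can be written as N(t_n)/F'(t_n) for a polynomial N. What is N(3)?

F'(t) = 2t + 7.
N(t) = t·F'(t) - F(t) = t·(2t + 7) - (t^2 + 7t + 7) = t^2 - 7.
N(3) = 2.

2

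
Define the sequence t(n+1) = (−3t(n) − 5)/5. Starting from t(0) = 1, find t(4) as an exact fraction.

t(1) = (−3·1 − 5)/5 = −8/5.
t(2) = (−3·(−8/5) − 5)/5 = −1/25.
t(3) = (−3·(−1/25) − 5)/5 = −122/125.
t(4) = (−3·(−122/125) − 5)/5 = −259/625.

−259/625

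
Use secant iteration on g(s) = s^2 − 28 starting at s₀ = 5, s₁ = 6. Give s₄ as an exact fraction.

9530/1801

g(5) = −3, g(6) = 8. s₂ = 6 − 8·(6 − 5)/(8 − (−3)) = 58/11.
g(6) = 8, g(58/11) = −24/121. s₃ = (58/11) − (−24/121)·((58/11) − 6)/((−24/121) − 8) = 164/31.
g(58/11) = −24/121, g(164/31) = −12/961. s₄ = (164/31) − (−12/961)·((164/31) − (58/11))/((−12/961) − (−24/121)) = 9530/1801.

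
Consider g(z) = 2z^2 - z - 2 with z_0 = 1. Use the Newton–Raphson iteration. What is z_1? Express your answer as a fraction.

g'(z) = 4z - 1.
g(1) = -1, g'(1) = 3, so z_1 = 1 - (-1)/3 = 4/3.

4/3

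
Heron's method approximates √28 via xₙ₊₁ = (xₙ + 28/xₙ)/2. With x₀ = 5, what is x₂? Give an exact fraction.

5609/1060

x₁ = (5 + 28/5)/2 = 53/10.
x₂ = (53/10 + 28/(53/10))/2 = 5609/1060.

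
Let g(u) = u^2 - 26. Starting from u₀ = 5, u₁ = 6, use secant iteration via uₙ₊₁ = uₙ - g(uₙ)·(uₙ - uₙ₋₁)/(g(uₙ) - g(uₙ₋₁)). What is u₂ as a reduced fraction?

56/11

g(5) = -1, g(6) = 10. u₂ = 6 - 10·(6 - 5)/(10 - (-1)) = 56/11.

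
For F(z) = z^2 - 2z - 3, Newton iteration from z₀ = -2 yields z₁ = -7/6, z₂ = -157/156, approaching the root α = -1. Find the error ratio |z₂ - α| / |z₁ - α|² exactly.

3/13

z₁ - α = -7/6 - (-1) = -7/6 + 1 = -1/6, so |z₁ - α| = 1/6.
z₂ - α = -157/156 - (-1) = -157/156 + 1 = -1/156, so |z₂ - α| = 1/156.
|z₁ - α|² = 1/36.
Ratio = (1/156) / (1/36) = 3/13.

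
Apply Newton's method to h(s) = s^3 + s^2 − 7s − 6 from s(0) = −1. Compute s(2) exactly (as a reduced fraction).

−598/711

h'(s) = 3s^2 + 2s − 7.
h(−1) = 1, h'(−1) = −6, so s(1) = (−1) − 1/(−6) = −5/6.
h(−5/6) = −11/216, h'(−5/6) = −79/12, so s(2) = (−5/6) − (−11/216)/(−79/12) = −598/711.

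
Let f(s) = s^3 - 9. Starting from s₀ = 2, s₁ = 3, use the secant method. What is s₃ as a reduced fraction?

f(2) = -1, f(3) = 18. s₂ = 3 - 18·(3 - 2)/(18 - (-1)) = 39/19.
f(3) = 18, f(39/19) = -2412/6859. s₃ = (39/19) - (-2412/6859)·((39/19) - 3)/((-2412/6859) - 18) = 1609/777.

1609/777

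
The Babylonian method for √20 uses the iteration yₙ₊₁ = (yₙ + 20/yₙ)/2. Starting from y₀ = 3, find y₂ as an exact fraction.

1561/348

y₁ = (3 + 20/3)/2 = 29/6.
y₂ = (29/6 + 20/(29/6))/2 = 1561/348.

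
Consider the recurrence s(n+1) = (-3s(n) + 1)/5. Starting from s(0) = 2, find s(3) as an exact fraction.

-7/25

s(1) = (-3·2 + 1)/5 = -1.
s(2) = (-3·(-1) + 1)/5 = 4/5.
s(3) = (-3·(4/5) + 1)/5 = -7/25.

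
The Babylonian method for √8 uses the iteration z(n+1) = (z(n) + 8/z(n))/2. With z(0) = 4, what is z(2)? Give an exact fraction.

z(1) = (4 + 8/4)/2 = 3.
z(2) = (3 + 8/3)/2 = 17/6.

17/6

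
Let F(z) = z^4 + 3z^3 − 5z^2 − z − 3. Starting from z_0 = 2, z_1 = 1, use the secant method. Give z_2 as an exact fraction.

F(2) = 15, F(1) = −5. z_2 = 1 − (−5)·(1 − 2)/((−5) − 15) = 5/4.

5/4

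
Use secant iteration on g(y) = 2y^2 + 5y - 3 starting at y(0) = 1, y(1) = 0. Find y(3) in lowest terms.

g(1) = 4, g(0) = -3. y(2) = 0 - (-3)·(0 - 1)/((-3) - 4) = 3/7.
g(0) = -3, g(3/7) = -24/49. y(3) = (3/7) - (-24/49)·((3/7) - 0)/((-24/49) - (-3)) = 21/41.

21/41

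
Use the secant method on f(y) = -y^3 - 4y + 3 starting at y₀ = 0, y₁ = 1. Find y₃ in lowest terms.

99/149

f(0) = 3, f(1) = -2. y₂ = 1 - (-2)·(1 - 0)/((-2) - 3) = 3/5.
f(1) = -2, f(3/5) = 48/125. y₃ = (3/5) - (48/125)·((3/5) - 1)/((48/125) - (-2)) = 99/149.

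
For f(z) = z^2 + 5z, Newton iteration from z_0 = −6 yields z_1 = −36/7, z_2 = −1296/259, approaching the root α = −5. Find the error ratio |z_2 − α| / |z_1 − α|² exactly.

7/37

z_1 − α = −36/7 − (−5) = −36/7 + 5 = −1/7, so |z_1 − α| = 1/7.
z_2 − α = −1296/259 − (−5) = −1296/259 + 5 = −1/259, so |z_2 − α| = 1/259.
|z_1 − α|² = 1/49.
Ratio = (1/259) / (1/49) = 7/37.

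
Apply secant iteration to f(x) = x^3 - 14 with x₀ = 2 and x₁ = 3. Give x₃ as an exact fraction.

18386/7693

f(2) = -6, f(3) = 13. x₂ = 3 - 13·(3 - 2)/(13 - (-6)) = 44/19.
f(3) = 13, f(44/19) = -10842/6859. x₃ = (44/19) - (-10842/6859)·((44/19) - 3)/((-10842/6859) - 13) = 18386/7693.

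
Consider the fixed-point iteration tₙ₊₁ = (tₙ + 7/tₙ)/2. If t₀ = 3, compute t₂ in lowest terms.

t₁ = (3 + 7/3)/2 = 8/3.
t₂ = (8/3 + 7/(8/3))/2 = 127/48.

127/48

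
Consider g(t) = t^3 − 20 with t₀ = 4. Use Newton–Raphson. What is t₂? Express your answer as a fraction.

67933/24642

g'(t) = 3t^2.
g(4) = 44, g'(4) = 48, so t₁ = 4 − 44/48 = 37/12.
g(37/12) = 16093/1728, g'(37/12) = 1369/48, so t₂ = (37/12) − (16093/1728)/(1369/48) = 67933/24642.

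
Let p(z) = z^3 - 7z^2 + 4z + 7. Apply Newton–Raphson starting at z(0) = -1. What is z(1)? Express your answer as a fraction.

p'(z) = 3z^2 - 14z + 4.
p(-1) = -5, p'(-1) = 21, so z(1) = (-1) - (-5)/21 = -16/21.

-16/21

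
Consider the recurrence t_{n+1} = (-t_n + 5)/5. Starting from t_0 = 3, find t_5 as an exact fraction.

t_1 = (-3 + 5)/5 = 2/5.
t_2 = (-(2/5) + 5)/5 = 23/25.
t_3 = (-(23/25) + 5)/5 = 102/125.
t_4 = (-(102/125) + 5)/5 = 523/625.
t_5 = (-(523/625) + 5)/5 = 2602/3125.

2602/3125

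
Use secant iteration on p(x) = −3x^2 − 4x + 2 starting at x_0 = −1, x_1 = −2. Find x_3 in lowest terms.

p(−1) = 3, p(−2) = −2. x_2 = (−2) − (−2)·((−2) − (−1))/((−2) − 3) = −8/5.
p(−2) = −2, p(−8/5) = 18/25. x_3 = (−8/5) − (18/25)·((−8/5) − (−2))/((18/25) − (−2)) = −29/17.

−29/17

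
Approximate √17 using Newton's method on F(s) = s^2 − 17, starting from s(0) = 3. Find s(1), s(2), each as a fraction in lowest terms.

F'(s) = 2s.
F(3) = −8, F'(3) = 6, so s(1) = 3 − (−8)/6 = 13/3.
F(13/3) = 16/9, F'(13/3) = 26/3, so s(2) = (13/3) − (16/9)/(26/3) = 161/39.

s(1) = 13/3, s(2) = 161/39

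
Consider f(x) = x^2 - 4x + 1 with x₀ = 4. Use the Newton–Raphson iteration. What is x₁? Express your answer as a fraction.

15/4

f'(x) = 2x - 4.
f(4) = 1, f'(4) = 4, so x₁ = 4 - 1/4 = 15/4.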